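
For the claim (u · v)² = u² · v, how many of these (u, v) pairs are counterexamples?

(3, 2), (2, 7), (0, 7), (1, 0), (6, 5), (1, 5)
4

Testing each pair:
(3, 2): LHS = 36, RHS = 18 → counterexample
(2, 7): LHS = 196, RHS = 28 → counterexample
(0, 7): LHS = 0, RHS = 0 → satisfies claim
(1, 0): LHS = 0, RHS = 0 → satisfies claim
(6, 5): LHS = 900, RHS = 180 → counterexample
(1, 5): LHS = 25, RHS = 5 → counterexample

That makes 4 counterexamples.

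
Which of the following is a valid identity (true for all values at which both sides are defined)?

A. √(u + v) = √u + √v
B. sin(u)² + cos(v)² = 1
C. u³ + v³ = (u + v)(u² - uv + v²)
C

A: fails at (4, 4) — LHS = 2·√(2) ≈ 2.828, RHS = 4.
B: fails at (6, 7) — LHS = sin(6)² + cos(7)² ≈ 0.6464, RHS = 1.
C: holds — e.g. at (4, 4), both sides equal 128.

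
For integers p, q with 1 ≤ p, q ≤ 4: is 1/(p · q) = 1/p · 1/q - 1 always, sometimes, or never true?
Never true

The claim fails for every pair in the range. For instance at (p, q) = (2, 1): LHS = 1/2, RHS = -1/2.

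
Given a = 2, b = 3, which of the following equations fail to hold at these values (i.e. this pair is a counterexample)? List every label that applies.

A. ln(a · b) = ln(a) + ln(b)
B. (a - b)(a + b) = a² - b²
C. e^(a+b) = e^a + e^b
Evaluating each claim at the given values:
A. LHS = ln(6) ≈ 1.792, RHS = ln(2) + ln(3) ≈ 1.792 → holds here (LHS = RHS)
B. LHS = -5, RHS = -5 → holds here (LHS = RHS)
C. LHS = e^5 ≈ 148.4, RHS = e^2 + e^3 ≈ 27.47 → fails here (LHS ≠ RHS)

Answer: C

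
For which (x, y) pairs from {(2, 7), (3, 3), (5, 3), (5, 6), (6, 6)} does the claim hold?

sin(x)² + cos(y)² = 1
Testing each pair:
(2, 7): LHS = cos(7)² + sin(2)² ≈ 1.395, RHS = 1 → fails
(3, 3): LHS = sin(3)² + cos(3)² = 1, RHS = 1 → holds
(5, 3): LHS = sin(5)² + cos(3)² ≈ 1.9, RHS = 1 → fails
(5, 6): LHS = sin(5)² + cos(6)² ≈ 1.841, RHS = 1 → fails
(6, 6): LHS = sin(6)² + cos(6)² = 1, RHS = 1 → holds

2 of 5 pairs satisfy the claim.

Answer: (3, 3), (6, 6)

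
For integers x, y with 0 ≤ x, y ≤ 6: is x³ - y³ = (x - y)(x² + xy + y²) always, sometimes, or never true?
The identity holds for every pair in the range. For instance at (x, y) = (6, 2): both sides equal 208.

Answer: Always true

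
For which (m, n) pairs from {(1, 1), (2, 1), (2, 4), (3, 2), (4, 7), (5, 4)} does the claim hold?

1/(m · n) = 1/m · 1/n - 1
Testing each pair:
(1, 1): LHS = 1, RHS = 0 → fails
(2, 1): LHS = 1/2, RHS = -1/2 → fails
(2, 4): LHS = 1/8, RHS = -7/8 → fails
(3, 2): LHS = 1/6, RHS = -5/6 → fails
(4, 7): LHS = 1/28, RHS = -27/28 → fails
(5, 4): LHS = 1/20, RHS = -19/20 → fails

No pair satisfies the claim.

Answer: None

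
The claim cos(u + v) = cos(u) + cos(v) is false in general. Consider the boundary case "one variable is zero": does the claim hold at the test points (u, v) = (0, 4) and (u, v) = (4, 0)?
At (0, 4): LHS = cos(4) ≈ -0.6536 ≠ RHS = cos(4) + 1 ≈ 0.3464
At (4, 0): LHS = cos(4) ≈ -0.6536 ≠ RHS = cos(4) + 1 ≈ 0.3464

Answer: No, fails at both test points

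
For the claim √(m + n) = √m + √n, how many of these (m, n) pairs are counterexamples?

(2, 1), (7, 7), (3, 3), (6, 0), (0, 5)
3

Testing each pair:
(2, 1): LHS = √(3) ≈ 1.732, RHS = 1 + √(2) ≈ 2.414 → counterexample
(7, 7): LHS = √(14) ≈ 3.742, RHS = 2·√(7) ≈ 5.292 → counterexample
(3, 3): LHS = √(6) ≈ 2.449, RHS = 2·√(3) ≈ 3.464 → counterexample
(6, 0): LHS = √(6) ≈ 2.449, RHS = √(6) ≈ 2.449 → satisfies claim
(0, 5): LHS = √(5) ≈ 2.236, RHS = √(5) ≈ 2.236 → satisfies claim

That makes 3 counterexamples.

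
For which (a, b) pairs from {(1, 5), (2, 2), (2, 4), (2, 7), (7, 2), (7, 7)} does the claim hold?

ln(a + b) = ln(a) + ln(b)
Testing each pair:
(1, 5): LHS = ln(6) ≈ 1.792, RHS = ln(5) ≈ 1.609 → fails
(2, 2): LHS = ln(4) ≈ 1.386, RHS = 2·ln(2) ≈ 1.386 → holds
(2, 4): LHS = ln(6) ≈ 1.792, RHS = ln(2) + ln(4) ≈ 2.079 → fails
(2, 7): LHS = ln(9) ≈ 2.197, RHS = ln(2) + ln(7) ≈ 2.639 → fails
(7, 2): LHS = ln(9) ≈ 2.197, RHS = ln(2) + ln(7) ≈ 2.639 → fails
(7, 7): LHS = ln(14) ≈ 2.639, RHS = 2·ln(7) ≈ 3.892 → fails

1 of 6 pairs satisfies the claim.

Answer: (2, 2)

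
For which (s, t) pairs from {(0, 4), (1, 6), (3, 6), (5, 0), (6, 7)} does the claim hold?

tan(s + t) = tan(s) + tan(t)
(0, 4), (5, 0)

Testing each pair:
(0, 4): LHS = tan(4) ≈ 1.158, RHS = tan(4) ≈ 1.158 → holds
(1, 6): LHS = tan(7) ≈ 0.8714, RHS = tan(6) + tan(1) ≈ 1.266 → fails
(3, 6): LHS = tan(9) ≈ -0.4523, RHS = tan(6) + tan(3) ≈ -0.4336 → fails
(5, 0): LHS = tan(5) ≈ -3.381, RHS = tan(5) ≈ -3.381 → holds
(6, 7): LHS = tan(13) ≈ 0.463, RHS = tan(6) + tan(7) ≈ 0.5804 → fails

2 of 5 pairs satisfy the claim.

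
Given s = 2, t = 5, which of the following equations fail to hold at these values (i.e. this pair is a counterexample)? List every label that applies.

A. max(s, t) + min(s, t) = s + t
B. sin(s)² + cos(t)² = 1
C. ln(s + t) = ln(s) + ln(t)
Evaluating each claim at the given values:
A. LHS = 7, RHS = 7 → holds here (LHS = RHS)
B. LHS = cos(5)² + sin(2)² ≈ 0.9073, RHS = 1 → fails here (LHS ≠ RHS)
C. LHS = ln(7) ≈ 1.946, RHS = ln(2) + ln(5) ≈ 2.303 → fails here (LHS ≠ RHS)

Answer: B, C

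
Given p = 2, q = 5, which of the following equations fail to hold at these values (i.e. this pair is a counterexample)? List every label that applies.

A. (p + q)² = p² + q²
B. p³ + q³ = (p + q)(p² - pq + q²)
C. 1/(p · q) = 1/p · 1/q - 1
A, C

Evaluating each claim at the given values:
A. LHS = 49, RHS = 29 → fails here (LHS ≠ RHS)
B. LHS = 133, RHS = 133 → holds here (LHS = RHS)
C. LHS = 1/10, RHS = -9/10 → fails here (LHS ≠ RHS)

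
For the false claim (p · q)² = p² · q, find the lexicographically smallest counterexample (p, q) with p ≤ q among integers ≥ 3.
Substituting (3, 3) into the claim:
LHS = (3 · 3)² = 81
RHS = 3² · 3 = 27

Since LHS ≠ RHS, this pair disproves the claim, and no lexicographically smaller pair (p ≤ q, integers ≥ 3) does.

For instance (5, 10) is also a counterexample (LHS = 2500, RHS = 250), but it's lexicographically larger.

Answer: (p, q) = (3, 3)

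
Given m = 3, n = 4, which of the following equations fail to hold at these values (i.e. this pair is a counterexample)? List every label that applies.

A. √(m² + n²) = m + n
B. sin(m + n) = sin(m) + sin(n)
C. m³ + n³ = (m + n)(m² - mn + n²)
Evaluating each claim at the given values:
A. LHS = 5, RHS = 7 → fails here (LHS ≠ RHS)
B. LHS = sin(7) ≈ 0.657, RHS = sin(4) + sin(3) ≈ -0.6157 → fails here (LHS ≠ RHS)
C. LHS = 91, RHS = 91 → holds here (LHS = RHS)

Answer: A, B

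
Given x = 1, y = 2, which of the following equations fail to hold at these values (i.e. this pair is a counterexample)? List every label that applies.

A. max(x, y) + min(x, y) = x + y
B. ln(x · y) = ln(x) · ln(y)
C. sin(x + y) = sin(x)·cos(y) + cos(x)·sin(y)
Evaluating each claim at the given values:
A. LHS = 3, RHS = 3 → holds here (LHS = RHS)
B. LHS = ln(2) ≈ 0.6931, RHS = 0 → fails here (LHS ≠ RHS)
C. LHS = sin(3) ≈ 0.1411, RHS = sin(1)·cos(2) + sin(2)·cos(1) ≈ 0.1411 → holds here (LHS = RHS)

Answer: B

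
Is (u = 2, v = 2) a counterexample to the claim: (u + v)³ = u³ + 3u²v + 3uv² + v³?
Substituting u = 2, v = 2:
LHS = (2 + 2)³ = 64
RHS = 2³ + 3·2²·2 + 3·2·2² + 2³ = 64

The sides agree, so this pair does not disprove the claim.

Answer: No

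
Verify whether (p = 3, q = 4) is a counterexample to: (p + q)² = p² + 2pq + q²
Substituting p = 3, q = 4:
LHS = (3 + 4)² = 49
RHS = 3² + 2·3·4 + 4² = 49

The sides agree, so this pair does not disprove the claim.

Answer: No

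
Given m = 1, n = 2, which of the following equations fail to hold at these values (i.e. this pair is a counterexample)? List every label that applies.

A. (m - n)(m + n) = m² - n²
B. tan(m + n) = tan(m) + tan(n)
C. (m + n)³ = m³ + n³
B, C

Evaluating each claim at the given values:
A. LHS = -3, RHS = -3 → holds here (LHS = RHS)
B. LHS = tan(3) ≈ -0.1425, RHS = tan(2) + tan(1) ≈ -0.6276 → fails here (LHS ≠ RHS)
C. LHS = 27, RHS = 9 → fails here (LHS ≠ RHS)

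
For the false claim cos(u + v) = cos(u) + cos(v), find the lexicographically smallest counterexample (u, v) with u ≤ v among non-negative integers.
(u, v) = (0, 0)

Substituting (0, 0) into the claim:
LHS = cos(0 + 0) = 1
RHS = cos(0) + cos(0) = 2

Since LHS ≠ RHS, this pair disproves the claim, and no lexicographically smaller pair (u ≤ v, non-negative integers) does.

For instance (2, 5) is also a counterexample (LHS = cos(7) ≈ 0.7539, RHS = cos(2) + cos(5) ≈ -0.1325), but it's lexicographically larger.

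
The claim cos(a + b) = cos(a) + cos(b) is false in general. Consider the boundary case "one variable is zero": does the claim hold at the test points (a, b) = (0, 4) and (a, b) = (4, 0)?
At (0, 4): LHS = cos(4) ≈ -0.6536 ≠ RHS = cos(4) + 1 ≈ 0.3464
At (4, 0): LHS = cos(4) ≈ -0.6536 ≠ RHS = cos(4) + 1 ≈ 0.3464

Answer: No, fails at both test points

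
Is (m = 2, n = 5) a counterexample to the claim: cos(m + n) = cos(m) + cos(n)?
Substituting m = 2, n = 5:
LHS = cos(2 + 5) = cos(7) ≈ 0.7539
RHS = cos(2) + cos(5) ≈ -0.1325

Since LHS ≠ RHS, this pair disproves the claim.

Answer: Yes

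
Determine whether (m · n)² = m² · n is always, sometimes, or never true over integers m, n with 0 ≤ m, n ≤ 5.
It holds at (m, n) = (0, 2) (both sides equal 0), but fails at (m, n) = (2, 2) (LHS = 16, RHS = 8).

Answer: Sometimes true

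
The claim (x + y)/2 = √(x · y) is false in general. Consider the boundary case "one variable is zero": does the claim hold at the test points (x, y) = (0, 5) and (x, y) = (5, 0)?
No, fails at both test points

At (0, 5): LHS = 5/2 ≠ RHS = 0
At (5, 0): LHS = 5/2 ≠ RHS = 0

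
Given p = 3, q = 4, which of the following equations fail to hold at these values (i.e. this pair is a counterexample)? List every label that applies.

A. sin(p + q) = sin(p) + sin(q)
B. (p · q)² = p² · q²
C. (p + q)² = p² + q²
Evaluating each claim at the given values:
A. LHS = sin(7) ≈ 0.657, RHS = sin(4) + sin(3) ≈ -0.6157 → fails here (LHS ≠ RHS)
B. LHS = 144, RHS = 144 → holds here (LHS = RHS)
C. LHS = 49, RHS = 25 → fails here (LHS ≠ RHS)

Answer: A, C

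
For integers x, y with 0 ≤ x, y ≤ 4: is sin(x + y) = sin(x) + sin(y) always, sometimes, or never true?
Sometimes true

It holds at (x, y) = (1, 0) (both sides equal sin(1) ≈ 0.8415), but fails at (x, y) = (1, 1) (LHS = sin(2) ≈ 0.9093, RHS = 2·sin(1) ≈ 1.683).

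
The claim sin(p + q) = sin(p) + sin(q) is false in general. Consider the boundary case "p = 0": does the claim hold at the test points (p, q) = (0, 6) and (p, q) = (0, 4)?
At (0, 6): LHS = sin(6) ≈ -0.2794, RHS = sin(6) ≈ -0.2794 → equal
At (0, 4): LHS = sin(4) ≈ -0.7568, RHS = sin(4) ≈ -0.7568 → equal

So the claim does hold at both of these boundary points, even though it is not an identity.

Answer: Yes, holds at both test points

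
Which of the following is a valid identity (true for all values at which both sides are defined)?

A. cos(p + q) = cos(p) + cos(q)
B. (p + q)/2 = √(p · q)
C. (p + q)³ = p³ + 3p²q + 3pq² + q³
C

A: fails at (1, 3) — LHS = cos(4) ≈ -0.6536, RHS = cos(3) + cos(1) ≈ -0.4497.
B: fails at (1, 4) — LHS = 5/2, RHS = 2.
C: holds — e.g. at (1, 5), both sides equal 216.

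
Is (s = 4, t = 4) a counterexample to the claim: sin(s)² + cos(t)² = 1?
No

Substituting s = 4, t = 4:
LHS = sin(4)² + cos(4)² = 1
RHS = 1

The sides agree, so this pair does not disprove the claim.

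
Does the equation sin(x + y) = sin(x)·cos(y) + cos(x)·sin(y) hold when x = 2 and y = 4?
Substituting x = 2, y = 4:

LHS = sin(2 + 4) = sin(6) ≈ -0.2794
RHS = sin(2)·cos(4) + cos(2)·sin(4) = sin(2)·cos(4) + sin(4)·cos(2) ≈ -0.2794

LHS = RHS, so the equation holds at this point.

Answer: Holds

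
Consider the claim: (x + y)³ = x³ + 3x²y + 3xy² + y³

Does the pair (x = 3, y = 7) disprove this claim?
No

Substituting x = 3, y = 7:
LHS = (3 + 7)³ = 1000
RHS = 3³ + 3·3²·7 + 3·3·7² + 7³ = 1000

The sides agree, so this pair does not disprove the claim.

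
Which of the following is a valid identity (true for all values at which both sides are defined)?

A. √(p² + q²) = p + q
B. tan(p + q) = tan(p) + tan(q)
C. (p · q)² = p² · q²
C

A: fails at (3, 7) — LHS = √(58) ≈ 7.616, RHS = 10.
B: fails at (2, 7) — LHS = tan(9) ≈ -0.4523, RHS = tan(2) + tan(7) ≈ -1.314.
C: holds — e.g. at (1, 1), both sides equal 1.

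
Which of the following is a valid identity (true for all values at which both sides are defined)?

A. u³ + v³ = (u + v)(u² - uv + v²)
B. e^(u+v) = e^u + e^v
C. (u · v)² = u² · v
A

A: holds — e.g. at (1, 5), both sides equal 126.
B: fails at (2, 4) — LHS = e^6 ≈ 403.4, RHS = e^2 + e^4 ≈ 61.99.
C: fails at (3, 3) — LHS = 81, RHS = 27.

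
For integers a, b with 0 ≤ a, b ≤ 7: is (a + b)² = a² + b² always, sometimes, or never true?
It holds at (a, b) = (0, 4) (both sides equal 16), but fails at (a, b) = (5, 4) (LHS = 81, RHS = 41).

Answer: Sometimes true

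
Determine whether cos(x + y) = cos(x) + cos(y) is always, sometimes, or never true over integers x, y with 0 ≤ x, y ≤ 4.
The claim fails for every pair in the range. For instance at (x, y) = (3, 4): LHS = cos(7) ≈ 0.7539, RHS = cos(3) + cos(4) ≈ -1.644.

Answer: Never true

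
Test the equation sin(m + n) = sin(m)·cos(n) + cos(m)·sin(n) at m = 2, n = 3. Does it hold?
Substituting m = 2, n = 3:

LHS = sin(2 + 3) = sin(5) ≈ -0.9589
RHS = sin(2)·cos(3) + cos(2)·sin(3) = sin(2)·cos(3) + sin(3)·cos(2) ≈ -0.9589

LHS = RHS, so the equation holds at this point.

Answer: Holds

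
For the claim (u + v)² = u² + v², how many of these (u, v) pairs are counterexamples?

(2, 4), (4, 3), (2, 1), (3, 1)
Testing each pair:
(2, 4): LHS = 36, RHS = 20 → counterexample
(4, 3): LHS = 49, RHS = 25 → counterexample
(2, 1): LHS = 9, RHS = 5 → counterexample
(3, 1): LHS = 16, RHS = 10 → counterexample

That makes 4 counterexamples.

Answer: 4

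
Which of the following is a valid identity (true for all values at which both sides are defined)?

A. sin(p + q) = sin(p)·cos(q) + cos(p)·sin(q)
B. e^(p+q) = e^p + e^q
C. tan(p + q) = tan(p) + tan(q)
A: holds — e.g. at (1, 2), both sides equal sin(3) ≈ 0.1411.
B: fails at (3, 4) — LHS = e^7 ≈ 1097, RHS = e^3 + e^4 ≈ 74.68.
C: fails at (4, 6) — LHS = tan(10) ≈ 0.6484, RHS = tan(6) + tan(4) ≈ 0.8668.

Answer: A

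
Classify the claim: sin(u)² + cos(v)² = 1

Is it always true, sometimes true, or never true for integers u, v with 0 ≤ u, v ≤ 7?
It holds at (u, v) = (4, 4) (both sides equal 1), but fails at (u, v) = (0, 5) (LHS = cos(5)² ≈ 0.08046, RHS = 1).

Answer: Sometimes true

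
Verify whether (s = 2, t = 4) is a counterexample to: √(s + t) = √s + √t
Yes

Substituting s = 2, t = 4:
LHS = √(2 + 4) = √(6) ≈ 2.449
RHS = √2 + √4 = √(2) + 2 ≈ 3.414

Since LHS ≠ RHS, this pair disproves the claim.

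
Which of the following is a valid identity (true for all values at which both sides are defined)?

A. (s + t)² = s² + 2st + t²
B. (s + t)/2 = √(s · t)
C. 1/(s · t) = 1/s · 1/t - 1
A

A: holds — e.g. at (1, 3), both sides equal 16.
B: fails at (4, 6) — LHS = 5, RHS = 2·√(6) ≈ 4.899.
C: fails at (3, 5) — LHS = 1/15, RHS = -14/15.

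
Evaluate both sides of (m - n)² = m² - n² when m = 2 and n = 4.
LHS = (2 - 4)² = 4
RHS = 2² - 4² = -12

LHS ≠ RHS, so the equation does not hold here.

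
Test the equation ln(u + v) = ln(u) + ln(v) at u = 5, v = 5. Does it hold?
Substituting u = 5, v = 5:

LHS = ln(5 + 5) = ln(10) ≈ 2.303
RHS = ln(5) + ln(5) = 2·ln(5) ≈ 3.219

LHS ≠ RHS, so the equation does not hold at this point.

Answer: Fails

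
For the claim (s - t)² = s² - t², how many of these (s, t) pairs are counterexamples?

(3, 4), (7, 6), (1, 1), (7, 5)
Testing each pair:
(3, 4): LHS = 1, RHS = -7 → counterexample
(7, 6): LHS = 1, RHS = 13 → counterexample
(1, 1): LHS = 0, RHS = 0 → satisfies claim
(7, 5): LHS = 4, RHS = 24 → counterexample

That makes 3 counterexamples.

Answer: 3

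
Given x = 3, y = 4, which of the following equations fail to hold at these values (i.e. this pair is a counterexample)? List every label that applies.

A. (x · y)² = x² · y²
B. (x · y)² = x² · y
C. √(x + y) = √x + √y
B, C

Evaluating each claim at the given values:
A. LHS = 144, RHS = 144 → holds here (LHS = RHS)
B. LHS = 144, RHS = 36 → fails here (LHS ≠ RHS)
C. LHS = √(7) ≈ 2.646, RHS = √(3) + 2 ≈ 3.732 → fails here (LHS ≠ RHS)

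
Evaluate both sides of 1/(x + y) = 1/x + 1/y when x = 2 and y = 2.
LHS = 1/(2 + 2) = 1/4
RHS = 1/2 + 1/2 = 1

LHS ≠ RHS, so the equation does not hold here.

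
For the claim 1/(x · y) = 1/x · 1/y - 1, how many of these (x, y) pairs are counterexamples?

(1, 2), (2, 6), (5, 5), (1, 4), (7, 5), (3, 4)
Testing each pair:
(1, 2): LHS = 1/2, RHS = -1/2 → counterexample
(2, 6): LHS = 1/12, RHS = -11/12 → counterexample
(5, 5): LHS = 1/25, RHS = -24/25 → counterexample
(1, 4): LHS = 1/4, RHS = -3/4 → counterexample
(7, 5): LHS = 1/35, RHS = -34/35 → counterexample
(3, 4): LHS = 1/12, RHS = -11/12 → counterexample

That makes 6 counterexamples.

Answer: 6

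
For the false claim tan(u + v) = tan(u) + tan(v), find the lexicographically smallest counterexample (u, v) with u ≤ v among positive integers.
Substituting (1, 1) into the claim:
LHS = tan(1 + 1) = tan(2) ≈ -2.185
RHS = tan(1) + tan(1) = 2·tan(1) ≈ 3.115

Since LHS ≠ RHS, this pair disproves the claim, and no lexicographically smaller pair (u ≤ v, positive integers) does.

For instance (7, 7) is also a counterexample (LHS = tan(14) ≈ 7.245, RHS = 2·tan(7) ≈ 1.743), but it's lexicographically larger.

Answer: (u, v) = (1, 1)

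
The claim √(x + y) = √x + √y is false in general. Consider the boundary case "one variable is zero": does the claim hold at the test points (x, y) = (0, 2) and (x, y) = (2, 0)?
At (0, 2): LHS = √(2) ≈ 1.414, RHS = √(2) ≈ 1.414 → equal
At (2, 0): LHS = √(2) ≈ 1.414, RHS = √(2) ≈ 1.414 → equal

So the claim does hold at both of these boundary points, even though it is not an identity.

Answer: Yes, holds at both test points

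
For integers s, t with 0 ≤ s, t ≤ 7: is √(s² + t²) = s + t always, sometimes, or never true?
Sometimes true

It holds at (s, t) = (0, 5) (both sides equal 5), but fails at (s, t) = (2, 6) (LHS = 2·√(10) ≈ 6.325, RHS = 8).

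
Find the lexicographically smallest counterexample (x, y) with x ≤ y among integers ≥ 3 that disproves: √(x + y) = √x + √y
(x, y) = (3, 3)

Substituting (3, 3) into the claim:
LHS = √(3 + 3) = √(6) ≈ 2.449
RHS = √3 + √3 = 2·√(3) ≈ 3.464

Since LHS ≠ RHS, this pair disproves the claim, and no lexicographically smaller pair (x ≤ y, integers ≥ 3) does.

For instance (5, 7) is also a counterexample (LHS = 2·√(3) ≈ 3.464, RHS = √(5) + √(7) ≈ 4.882), but it's lexicographically larger.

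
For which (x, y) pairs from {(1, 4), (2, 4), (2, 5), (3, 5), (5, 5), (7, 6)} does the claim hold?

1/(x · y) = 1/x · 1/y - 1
Testing each pair:
(1, 4): LHS = 1/4, RHS = -3/4 → fails
(2, 4): LHS = 1/8, RHS = -7/8 → fails
(2, 5): LHS = 1/10, RHS = -9/10 → fails
(3, 5): LHS = 1/15, RHS = -14/15 → fails
(5, 5): LHS = 1/25, RHS = -24/25 → fails
(7, 6): LHS = 1/42, RHS = -41/42 → fails

No pair satisfies the claim.

Answer: None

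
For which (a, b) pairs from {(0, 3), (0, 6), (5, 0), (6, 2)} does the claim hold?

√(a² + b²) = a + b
Testing each pair:
(0, 3): LHS = 3, RHS = 3 → holds
(0, 6): LHS = 6, RHS = 6 → holds
(5, 0): LHS = 5, RHS = 5 → holds
(6, 2): LHS = 2·√(10) ≈ 6.325, RHS = 8 → fails

3 of 4 pairs satisfy the claim.

Answer: (0, 3), (0, 6), (5, 0)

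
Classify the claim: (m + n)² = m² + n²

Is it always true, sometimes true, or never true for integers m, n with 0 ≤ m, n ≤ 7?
Sometimes true

It holds at (m, n) = (1, 0) (both sides equal 1), but fails at (m, n) = (2, 4) (LHS = 36, RHS = 20).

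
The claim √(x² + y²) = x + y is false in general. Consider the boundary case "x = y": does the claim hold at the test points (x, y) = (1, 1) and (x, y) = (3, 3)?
No, fails at both test points

At (1, 1): LHS = √(2) ≈ 1.414 ≠ RHS = 2
At (3, 3): LHS = 3·√(2) ≈ 4.243 ≠ RHS = 6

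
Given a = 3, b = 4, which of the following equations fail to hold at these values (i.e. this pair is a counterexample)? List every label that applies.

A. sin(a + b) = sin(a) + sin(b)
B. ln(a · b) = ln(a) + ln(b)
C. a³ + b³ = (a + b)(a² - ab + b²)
A

Evaluating each claim at the given values:
A. LHS = sin(7) ≈ 0.657, RHS = sin(4) + sin(3) ≈ -0.6157 → fails here (LHS ≠ RHS)
B. LHS = ln(12) ≈ 2.485, RHS = ln(3) + ln(4) ≈ 2.485 → holds here (LHS = RHS)
C. LHS = 91, RHS = 91 → holds here (LHS = RHS)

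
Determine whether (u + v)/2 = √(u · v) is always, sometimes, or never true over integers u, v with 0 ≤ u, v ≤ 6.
Sometimes true

It holds at (u, v) = (1, 1) (both sides equal 1), but fails at (u, v) = (0, 5) (LHS = 5/2, RHS = 0).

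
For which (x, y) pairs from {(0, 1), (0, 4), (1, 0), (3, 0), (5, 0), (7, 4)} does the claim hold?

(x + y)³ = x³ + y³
(0, 1), (0, 4), (1, 0), (3, 0), (5, 0)

Testing each pair:
(0, 1): LHS = 1, RHS = 1 → holds
(0, 4): LHS = 64, RHS = 64 → holds
(1, 0): LHS = 1, RHS = 1 → holds
(3, 0): LHS = 27, RHS = 27 → holds
(5, 0): LHS = 125, RHS = 125 → holds
(7, 4): LHS = 1331, RHS = 407 → fails

5 of 6 pairs satisfy the claim.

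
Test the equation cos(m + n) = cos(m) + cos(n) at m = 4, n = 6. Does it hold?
Fails

Substituting m = 4, n = 6:

LHS = cos(4 + 6) = cos(10) ≈ -0.8391
RHS = cos(4) + cos(6) ≈ 0.3065

LHS ≠ RHS, so the equation does not hold at this point.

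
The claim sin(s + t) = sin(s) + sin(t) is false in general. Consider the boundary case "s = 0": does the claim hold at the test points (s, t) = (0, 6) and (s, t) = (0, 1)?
Yes, holds at both test points

At (0, 6): LHS = sin(6) ≈ -0.2794, RHS = sin(6) ≈ -0.2794 → equal
At (0, 1): LHS = sin(1) ≈ 0.8415, RHS = sin(1) ≈ 0.8415 → equal

So the claim does hold at both of these boundary points, even though it is not an identity.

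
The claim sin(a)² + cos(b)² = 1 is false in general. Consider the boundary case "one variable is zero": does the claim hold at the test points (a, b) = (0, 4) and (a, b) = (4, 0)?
At (0, 4): LHS = cos(4)² ≈ 0.4272 ≠ RHS = 1
At (4, 0): LHS = sin(4)² + 1 ≈ 1.573 ≠ RHS = 1

Answer: No, fails at both test points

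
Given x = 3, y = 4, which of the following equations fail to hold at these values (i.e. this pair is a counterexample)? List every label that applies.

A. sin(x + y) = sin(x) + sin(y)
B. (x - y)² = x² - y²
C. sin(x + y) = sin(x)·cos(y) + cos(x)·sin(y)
Evaluating each claim at the given values:
A. LHS = sin(7) ≈ 0.657, RHS = sin(4) + sin(3) ≈ -0.6157 → fails here (LHS ≠ RHS)
B. LHS = 1, RHS = -7 → fails here (LHS ≠ RHS)
C. LHS = sin(7) ≈ 0.657, RHS = sin(3)·cos(4) + sin(4)·cos(3) ≈ 0.657 → holds here (LHS = RHS)

Answer: A, B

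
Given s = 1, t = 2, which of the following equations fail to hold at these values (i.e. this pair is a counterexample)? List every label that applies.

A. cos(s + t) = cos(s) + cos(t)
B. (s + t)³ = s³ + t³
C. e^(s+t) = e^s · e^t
Evaluating each claim at the given values:
A. LHS = cos(3) ≈ -0.99, RHS = cos(2) + cos(1) ≈ 0.1242 → fails here (LHS ≠ RHS)
B. LHS = 27, RHS = 9 → fails here (LHS ≠ RHS)
C. LHS = e^3 ≈ 20.09, RHS = e^3 ≈ 20.09 → holds here (LHS = RHS)

Answer: A, B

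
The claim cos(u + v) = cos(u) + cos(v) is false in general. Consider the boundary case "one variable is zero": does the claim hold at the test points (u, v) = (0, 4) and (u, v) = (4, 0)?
At (0, 4): LHS = cos(4) ≈ -0.6536 ≠ RHS = cos(4) + 1 ≈ 0.3464
At (4, 0): LHS = cos(4) ≈ -0.6536 ≠ RHS = cos(4) + 1 ≈ 0.3464

Answer: No, fails at both test points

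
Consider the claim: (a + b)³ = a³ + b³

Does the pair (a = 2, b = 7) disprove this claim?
Substituting a = 2, b = 7:
LHS = (2 + 7)³ = 729
RHS = 2³ + 7³ = 351

Since LHS ≠ RHS, this pair disproves the claim.

Answer: Yes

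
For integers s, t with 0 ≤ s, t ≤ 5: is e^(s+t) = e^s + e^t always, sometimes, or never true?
The claim fails for every pair in the range. For instance at (s, t) = (2, 4): LHS = e^6 ≈ 403.4, RHS = e^2 + e^4 ≈ 61.99.

Answer: Never true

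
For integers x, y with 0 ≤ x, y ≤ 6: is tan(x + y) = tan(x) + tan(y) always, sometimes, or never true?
Sometimes true

It holds at (x, y) = (2, 0) (both sides equal tan(2) ≈ -2.185), but fails at (x, y) = (1, 6) (LHS = tan(7) ≈ 0.8714, RHS = tan(6) + tan(1) ≈ 1.266).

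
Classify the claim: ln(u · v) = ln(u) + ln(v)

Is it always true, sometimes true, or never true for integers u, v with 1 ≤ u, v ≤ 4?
The identity holds for every pair in the range. For instance at (u, v) = (2, 3): both sides equal ln(6) ≈ 1.792.

Answer: Always true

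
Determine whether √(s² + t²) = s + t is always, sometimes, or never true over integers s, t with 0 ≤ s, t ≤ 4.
It holds at (s, t) = (0, 1) (both sides equal 1), but fails at (s, t) = (1, 4) (LHS = √(17) ≈ 4.123, RHS = 5).

Answer: Sometimes true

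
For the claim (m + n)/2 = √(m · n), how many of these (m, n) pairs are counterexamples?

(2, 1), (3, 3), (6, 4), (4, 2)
Testing each pair:
(2, 1): LHS = 3/2, RHS = √(2) ≈ 1.414 → counterexample
(3, 3): LHS = 3, RHS = 3 → satisfies claim
(6, 4): LHS = 5, RHS = 2·√(6) ≈ 4.899 → counterexample
(4, 2): LHS = 3, RHS = 2·√(2) ≈ 2.828 → counterexample

That makes 3 counterexamples.

Answer: 3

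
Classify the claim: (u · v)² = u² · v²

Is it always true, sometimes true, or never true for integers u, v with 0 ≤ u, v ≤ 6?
The identity holds for every pair in the range. For instance at (u, v) = (3, 0): both sides equal 0.

Answer: Always true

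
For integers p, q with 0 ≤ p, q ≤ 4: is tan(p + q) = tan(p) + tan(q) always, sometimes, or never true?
Sometimes true

It holds at (p, q) = (0, 0) (both sides equal 0), but fails at (p, q) = (4, 3) (LHS = tan(7) ≈ 0.8714, RHS = tan(3) + tan(4) ≈ 1.015).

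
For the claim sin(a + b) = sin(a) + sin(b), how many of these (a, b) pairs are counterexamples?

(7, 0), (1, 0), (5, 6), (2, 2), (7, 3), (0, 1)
Testing each pair:
(7, 0): LHS = sin(7) ≈ 0.657, RHS = sin(7) ≈ 0.657 → satisfies claim
(1, 0): LHS = sin(1) ≈ 0.8415, RHS = sin(1) ≈ 0.8415 → satisfies claim
(5, 6): LHS = sin(11) ≈ -1, RHS = sin(5) + sin(6) ≈ -1.238 → counterexample
(2, 2): LHS = sin(4) ≈ -0.7568, RHS = 2·sin(2) ≈ 1.819 → counterexample
(7, 3): LHS = sin(10) ≈ -0.544, RHS = sin(3) + sin(7) ≈ 0.7981 → counterexample
(0, 1): LHS = sin(1) ≈ 0.8415, RHS = sin(1) ≈ 0.8415 → satisfies claim

That makes 3 counterexamples.

Answer: 3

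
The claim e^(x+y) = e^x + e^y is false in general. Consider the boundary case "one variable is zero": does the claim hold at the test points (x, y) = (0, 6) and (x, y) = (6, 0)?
No, fails at both test points

At (0, 6): LHS = e^6 ≈ 403.4 ≠ RHS = 1 + e^6 ≈ 404.4
At (6, 0): LHS = e^6 ≈ 403.4 ≠ RHS = 1 + e^6 ≈ 404.4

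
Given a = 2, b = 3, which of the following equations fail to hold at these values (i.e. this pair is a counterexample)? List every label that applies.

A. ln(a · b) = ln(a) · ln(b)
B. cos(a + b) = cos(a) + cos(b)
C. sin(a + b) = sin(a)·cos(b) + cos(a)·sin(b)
A, B

Evaluating each claim at the given values:
A. LHS = ln(6) ≈ 1.792, RHS = ln(2)·ln(3) ≈ 0.7615 → fails here (LHS ≠ RHS)
B. LHS = cos(5) ≈ 0.2837, RHS = cos(3) + cos(2) ≈ -1.406 → fails here (LHS ≠ RHS)
C. LHS = sin(5) ≈ -0.9589, RHS = sin(2)·cos(3) + sin(3)·cos(2) ≈ -0.9589 → holds here (LHS = RHS)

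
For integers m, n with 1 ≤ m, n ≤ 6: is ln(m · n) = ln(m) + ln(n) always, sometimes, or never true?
Always true

The identity holds for every pair in the range. For instance at (m, n) = (2, 2): both sides equal ln(4) ≈ 1.386.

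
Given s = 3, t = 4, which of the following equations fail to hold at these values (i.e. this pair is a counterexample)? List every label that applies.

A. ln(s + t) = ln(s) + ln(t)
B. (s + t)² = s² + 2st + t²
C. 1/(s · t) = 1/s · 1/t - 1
A, C

Evaluating each claim at the given values:
A. LHS = ln(7) ≈ 1.946, RHS = ln(3) + ln(4) ≈ 2.485 → fails here (LHS ≠ RHS)
B. LHS = 49, RHS = 49 → holds here (LHS = RHS)
C. LHS = 1/12, RHS = -11/12 → fails here (LHS ≠ RHS)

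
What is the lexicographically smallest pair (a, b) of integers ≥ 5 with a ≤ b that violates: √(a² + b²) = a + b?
(a, b) = (5, 5)

Substituting (5, 5) into the claim:
LHS = √(5² + 5²) = 5·√(2) ≈ 7.071
RHS = 5 + 5 = 10

Since LHS ≠ RHS, this pair disproves the claim, and no lexicographically smaller pair (a ≤ b, integers ≥ 5) does.

For instance (6, 8) is also a counterexample (LHS = 10, RHS = 14), but it's lexicographically larger.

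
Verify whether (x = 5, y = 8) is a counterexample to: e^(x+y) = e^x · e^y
No

Substituting x = 5, y = 8:
LHS = e^(5+8) = e^13 ≈ 442413.4
RHS = e^5 · e^8 = e^13 ≈ 442413.4

The sides agree, so this pair does not disprove the claim.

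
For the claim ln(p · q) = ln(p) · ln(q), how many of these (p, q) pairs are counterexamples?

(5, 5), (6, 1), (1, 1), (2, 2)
Testing each pair:
(5, 5): LHS = ln(25) ≈ 3.219, RHS = ln(5)² ≈ 2.59 → counterexample
(6, 1): LHS = ln(6) ≈ 1.792, RHS = 0 → counterexample
(1, 1): LHS = 0, RHS = 0 → satisfies claim
(2, 2): LHS = ln(4) ≈ 1.386, RHS = ln(2)² ≈ 0.4805 → counterexample

That makes 3 counterexamples.

Answer: 3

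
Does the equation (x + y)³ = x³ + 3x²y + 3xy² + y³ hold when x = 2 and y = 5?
Substituting x = 2, y = 5:

LHS = (2 + 5)³ = 343
RHS = 2³ + 3·2²·5 + 3·2·5² + 5³ = 343

LHS = RHS, so the equation holds at this point.

Answer: Holds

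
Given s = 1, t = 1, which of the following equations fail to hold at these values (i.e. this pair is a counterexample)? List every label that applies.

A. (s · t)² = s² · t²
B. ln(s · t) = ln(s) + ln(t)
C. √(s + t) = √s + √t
C

Evaluating each claim at the given values:
A. LHS = 1, RHS = 1 → holds here (LHS = RHS)
B. LHS = 0, RHS = 0 → holds here (LHS = RHS)
C. LHS = √(2) ≈ 1.414, RHS = 2 → fails here (LHS ≠ RHS)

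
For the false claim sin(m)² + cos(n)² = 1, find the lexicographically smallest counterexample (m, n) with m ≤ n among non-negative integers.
(m, n) = (0, 1)

Substituting (0, 1) into the claim:
LHS = sin(0)² + cos(1)² = cos(1)² ≈ 0.2919
RHS = 1

Since LHS ≠ RHS, this pair disproves the claim, and no lexicographically smaller pair (m ≤ n, non-negative integers) does.

For instance (3, 4) is also a counterexample (LHS = sin(3)² + cos(4)² ≈ 0.4472, RHS = 1), but it's lexicographically larger.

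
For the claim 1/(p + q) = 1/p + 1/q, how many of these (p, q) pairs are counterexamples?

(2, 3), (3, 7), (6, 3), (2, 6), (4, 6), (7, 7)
Testing each pair:
(2, 3): LHS = 1/5, RHS = 5/6 → counterexample
(3, 7): LHS = 1/10, RHS = 10/21 → counterexample
(6, 3): LHS = 1/9, RHS = 1/2 → counterexample
(2, 6): LHS = 1/8, RHS = 2/3 → counterexample
(4, 6): LHS = 1/10, RHS = 5/12 → counterexample
(7, 7): LHS = 1/14, RHS = 2/7 → counterexample

That makes 6 counterexamples.

Answer: 6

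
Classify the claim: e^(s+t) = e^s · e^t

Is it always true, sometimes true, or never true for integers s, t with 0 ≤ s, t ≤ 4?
The identity holds for every pair in the range. For instance at (s, t) = (0, 0): both sides equal 1.

Answer: Always true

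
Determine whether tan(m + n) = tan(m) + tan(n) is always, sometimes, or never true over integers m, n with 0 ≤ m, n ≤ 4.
It holds at (m, n) = (3, 0) (both sides equal tan(3) ≈ -0.1425), but fails at (m, n) = (2, 2) (LHS = tan(4) ≈ 1.158, RHS = 2·tan(2) ≈ -4.37).

Answer: Sometimes true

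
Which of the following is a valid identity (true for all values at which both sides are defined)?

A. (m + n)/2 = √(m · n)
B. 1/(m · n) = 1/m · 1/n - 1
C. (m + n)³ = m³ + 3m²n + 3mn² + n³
A: fails at (5, 8) — LHS = 13/2, RHS = 2·√(10) ≈ 6.325.
B: fails at (3, 3) — LHS = 1/9, RHS = -8/9.
C: holds — e.g. at (2, 4), both sides equal 216.

Answer: C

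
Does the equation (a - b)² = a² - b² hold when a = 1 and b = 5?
Fails

Substituting a = 1, b = 5:

LHS = (1 - 5)² = 16
RHS = 1² - 5² = -24

LHS ≠ RHS, so the equation does not hold at this point.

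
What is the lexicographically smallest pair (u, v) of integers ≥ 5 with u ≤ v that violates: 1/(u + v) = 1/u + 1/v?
Substituting (5, 5) into the claim:
LHS = 1/(5 + 5) = 1/10
RHS = 1/5 + 1/5 = 2/5

Since LHS ≠ RHS, this pair disproves the claim, and no lexicographically smaller pair (u ≤ v, integers ≥ 5) does.

For instance (8, 10) is also a counterexample (LHS = 1/18, RHS = 9/40), but it's lexicographically larger.

Answer: (u, v) = (5, 5)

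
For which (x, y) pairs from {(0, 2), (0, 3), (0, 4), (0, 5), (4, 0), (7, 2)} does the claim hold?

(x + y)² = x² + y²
(0, 2), (0, 3), (0, 4), (0, 5), (4, 0)

Testing each pair:
(0, 2): LHS = 4, RHS = 4 → holds
(0, 3): LHS = 9, RHS = 9 → holds
(0, 4): LHS = 16, RHS = 16 → holds
(0, 5): LHS = 25, RHS = 25 → holds
(4, 0): LHS = 16, RHS = 16 → holds
(7, 2): LHS = 81, RHS = 53 → fails

5 of 6 pairs satisfy the claim.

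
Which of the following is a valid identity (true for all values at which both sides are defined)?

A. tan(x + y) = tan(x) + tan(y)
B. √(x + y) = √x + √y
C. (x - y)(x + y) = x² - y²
C

A: fails at (3, 7) — LHS = tan(10) ≈ 0.6484, RHS = tan(3) + tan(7) ≈ 0.7289.
B: fails at (1, 4) — LHS = √(5) ≈ 2.236, RHS = 3.
C: holds — e.g. at (2, 7), both sides equal -45.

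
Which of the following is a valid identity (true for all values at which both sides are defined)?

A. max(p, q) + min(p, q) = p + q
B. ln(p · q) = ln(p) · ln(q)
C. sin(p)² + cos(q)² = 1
A: holds — e.g. at (5, 8), both sides equal 13.
B: fails at (5, 5) — LHS = ln(25) ≈ 3.219, RHS = ln(5)² ≈ 2.59.
C: fails at (2, 4) — LHS = cos(4)² + sin(2)² ≈ 1.254, RHS = 1.

Answer: A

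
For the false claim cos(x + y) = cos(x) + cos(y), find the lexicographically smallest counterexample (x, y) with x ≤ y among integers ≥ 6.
Substituting (6, 6) into the claim:
LHS = cos(6 + 6) = cos(12) ≈ 0.8439
RHS = cos(6) + cos(6) = 2·cos(6) ≈ 1.92

Since LHS ≠ RHS, this pair disproves the claim, and no lexicographically smaller pair (x ≤ y, integers ≥ 6) does.

For instance (6, 11) is also a counterexample (LHS = cos(17) ≈ -0.2752, RHS = cos(11) + cos(6) ≈ 0.9646), but it's lexicographically larger.

Answer: (x, y) = (6, 6)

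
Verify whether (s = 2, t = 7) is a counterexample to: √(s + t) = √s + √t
Yes

Substituting s = 2, t = 7:
LHS = √(2 + 7) = 3
RHS = √2 + √7 = √(2) + √(7) ≈ 4.06

Since LHS ≠ RHS, this pair disproves the claim.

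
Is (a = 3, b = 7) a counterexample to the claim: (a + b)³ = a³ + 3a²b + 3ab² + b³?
No

Substituting a = 3, b = 7:
LHS = (3 + 7)³ = 1000
RHS = 3³ + 3·3²·7 + 3·3·7² + 7³ = 1000

The sides agree, so this pair does not disprove the claim.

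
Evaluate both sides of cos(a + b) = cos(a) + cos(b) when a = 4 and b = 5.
LHS = cos(4 + 5) = cos(9) ≈ -0.9111
RHS = cos(4) + cos(5) ≈ -0.37

LHS ≠ RHS (they differ by about 0.5411), so the equation does not hold here.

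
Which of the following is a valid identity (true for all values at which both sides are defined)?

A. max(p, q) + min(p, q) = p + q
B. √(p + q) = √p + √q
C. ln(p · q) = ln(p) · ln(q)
A

A: holds — e.g. at (2, 2), both sides equal 4.
B: fails at (5, 5) — LHS = √(10) ≈ 3.162, RHS = 2·√(5) ≈ 4.472.
C: fails at (3, 5) — LHS = ln(15) ≈ 2.708, RHS = ln(3)·ln(5) ≈ 1.768.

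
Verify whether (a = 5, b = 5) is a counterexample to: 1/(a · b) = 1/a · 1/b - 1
Substituting a = 5, b = 5:
LHS = 1/(5 · 5) = 1/25
RHS = 1/5 · 1/5 - 1 = -24/25

Since LHS ≠ RHS, this pair disproves the claim.

Answer: Yes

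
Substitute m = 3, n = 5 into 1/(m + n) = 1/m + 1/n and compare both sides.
LHS = 1/(3 + 5) = 1/8
RHS = 1/3 + 1/5 = 8/15

LHS ≠ RHS, so the equation does not hold here.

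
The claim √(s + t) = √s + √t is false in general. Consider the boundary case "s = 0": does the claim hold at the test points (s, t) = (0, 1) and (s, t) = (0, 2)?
Yes, holds at both test points

At (0, 1): LHS = 1, RHS = 1 → equal
At (0, 2): LHS = √(2) ≈ 1.414, RHS = √(2) ≈ 1.414 → equal

So the claim does hold at both of these boundary points, even though it is not an identity.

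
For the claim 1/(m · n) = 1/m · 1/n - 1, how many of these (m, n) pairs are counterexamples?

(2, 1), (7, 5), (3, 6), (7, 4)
4

Testing each pair:
(2, 1): LHS = 1/2, RHS = -1/2 → counterexample
(7, 5): LHS = 1/35, RHS = -34/35 → counterexample
(3, 6): LHS = 1/18, RHS = -17/18 → counterexample
(7, 4): LHS = 1/28, RHS = -27/28 → counterexample

That makes 4 counterexamples.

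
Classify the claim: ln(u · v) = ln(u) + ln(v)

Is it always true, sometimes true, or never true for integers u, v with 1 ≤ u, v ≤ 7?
Always true

The identity holds for every pair in the range. For instance at (u, v) = (2, 4): both sides equal ln(8) ≈ 2.079.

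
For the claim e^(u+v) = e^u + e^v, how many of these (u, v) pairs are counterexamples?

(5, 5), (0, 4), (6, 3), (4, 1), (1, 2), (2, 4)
6

Testing each pair:
(5, 5): LHS = e^10 ≈ 22026.5, RHS = 2·e^5 ≈ 296.8 → counterexample
(0, 4): LHS = e^4 ≈ 54.6, RHS = 1 + e^4 ≈ 55.6 → counterexample
(6, 3): LHS = e^9 ≈ 8103, RHS = e^3 + e^6 ≈ 423.5 → counterexample
(4, 1): LHS = e^5 ≈ 148.4, RHS = e + e^4 ≈ 57.32 → counterexample
(1, 2): LHS = e^3 ≈ 20.09, RHS = e + e^2 ≈ 10.11 → counterexample
(2, 4): LHS = e^6 ≈ 403.4, RHS = e^2 + e^4 ≈ 61.99 → counterexample

That makes 6 counterexamples.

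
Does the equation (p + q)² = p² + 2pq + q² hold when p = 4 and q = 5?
Holds

Substituting p = 4, q = 5:

LHS = (4 + 5)² = 81
RHS = 4² + 2·4·5 + 5² = 81

LHS = RHS, so the equation holds at this point.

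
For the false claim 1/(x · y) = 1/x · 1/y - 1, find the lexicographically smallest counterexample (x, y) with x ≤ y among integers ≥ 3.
(x, y) = (3, 3)

Substituting (3, 3) into the claim:
LHS = 1/(3 · 3) = 1/9
RHS = 1/3 · 1/3 - 1 = -8/9

Since LHS ≠ RHS, this pair disproves the claim, and no lexicographically smaller pair (x ≤ y, integers ≥ 3) does.

For instance (3, 5) is also a counterexample (LHS = 1/15, RHS = -14/15), but it's lexicographically larger.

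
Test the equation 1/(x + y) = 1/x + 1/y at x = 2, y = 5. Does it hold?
Fails

Substituting x = 2, y = 5:

LHS = 1/(2 + 5) = 1/7
RHS = 1/2 + 1/5 = 7/10

LHS ≠ RHS, so the equation does not hold at this point.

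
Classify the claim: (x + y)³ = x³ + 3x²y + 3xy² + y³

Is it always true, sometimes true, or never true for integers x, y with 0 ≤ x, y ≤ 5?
Always true

The identity holds for every pair in the range. For instance at (x, y) = (0, 3): both sides equal 27.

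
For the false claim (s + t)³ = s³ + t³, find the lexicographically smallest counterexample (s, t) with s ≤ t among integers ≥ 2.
Substituting (2, 2) into the claim:
LHS = (2 + 2)³ = 64
RHS = 2³ + 2³ = 16

Since LHS ≠ RHS, this pair disproves the claim, and no lexicographically smaller pair (s ≤ t, integers ≥ 2) does.

For instance (7, 7) is also a counterexample (LHS = 2744, RHS = 686), but it's lexicographically larger.

Answer: (s, t) = (2, 2)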